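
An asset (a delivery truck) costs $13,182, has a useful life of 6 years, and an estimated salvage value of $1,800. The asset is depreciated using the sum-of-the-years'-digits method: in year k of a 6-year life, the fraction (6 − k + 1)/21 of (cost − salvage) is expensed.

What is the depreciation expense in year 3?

$2,168

Depreciable base = $13,182 − $1,800 = $11,382.
Sum of the years' digits = 6+5+4+3+2+1 = 21.
Year 1: $11,382 × 6/21 = $3,252. Book value $9,930.
Year 2: $11,382 × 5/21 = $2,710. Book value $7,220.
Year 3: $11,382 × 4/21 = $2,168. Book value $5,052.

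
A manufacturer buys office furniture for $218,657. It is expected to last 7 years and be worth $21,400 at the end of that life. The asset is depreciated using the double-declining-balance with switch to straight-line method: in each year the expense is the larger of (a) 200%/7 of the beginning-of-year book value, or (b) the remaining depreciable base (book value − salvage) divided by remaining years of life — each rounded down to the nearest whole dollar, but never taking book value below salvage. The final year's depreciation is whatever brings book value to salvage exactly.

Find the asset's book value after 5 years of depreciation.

$40,657

Depreciable base = $218,657 − $21,400 = $197,257.
Year 1: DB = ⌊$218,657 × 200%/7⌋ = $62,473; SL = ⌊$197,257/7⌋ = $28,179 → take DB $62,473. Book value $156,184.
Year 2: DB = ⌊$156,184 × 200%/7⌋ = $44,624; SL = ⌊$134,784/6⌋ = $22,464 → take DB $44,624. Book value $111,560.
Year 3: DB = ⌊$111,560 × 200%/7⌋ = $31,874; SL = ⌊$90,160/5⌋ = $18,032 → take DB $31,874. Book value $79,686.
Year 4: DB = ⌊$79,686 × 200%/7⌋ = $22,767; SL = ⌊$58,286/4⌋ = $14,571 → take DB $22,767. Book value $56,919.
Year 5: DB = ⌊$56,919 × 200%/7⌋ = $16,262; SL = ⌊$35,519/3⌋ = $11,839 → take DB $16,262. Book value $40,657.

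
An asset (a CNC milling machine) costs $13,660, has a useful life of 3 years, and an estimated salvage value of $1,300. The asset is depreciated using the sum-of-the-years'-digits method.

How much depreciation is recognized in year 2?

$4,120

Depreciable base = $13,660 − $1,300 = $12,360.
Sum of the years' digits = 3+2+1 = 6.
Year 1: $12,360 × 3/6 = $6,180. Book value $7,480.
Year 2: $12,360 × 2/6 = $4,120. Book value $3,360.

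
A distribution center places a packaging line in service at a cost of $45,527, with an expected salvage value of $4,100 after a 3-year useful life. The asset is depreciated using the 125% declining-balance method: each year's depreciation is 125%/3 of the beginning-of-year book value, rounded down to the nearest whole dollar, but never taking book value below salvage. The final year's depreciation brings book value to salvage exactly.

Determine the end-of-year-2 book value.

$15,493

Depreciable base = $45,527 − $4,100 = $41,427.
Year 1: ⌊$45,527 × 125%/3⌋ = $18,969. Book value $26,558.
Year 2: ⌊$26,558 × 125%/3⌋ = $11,065. Book value $15,493.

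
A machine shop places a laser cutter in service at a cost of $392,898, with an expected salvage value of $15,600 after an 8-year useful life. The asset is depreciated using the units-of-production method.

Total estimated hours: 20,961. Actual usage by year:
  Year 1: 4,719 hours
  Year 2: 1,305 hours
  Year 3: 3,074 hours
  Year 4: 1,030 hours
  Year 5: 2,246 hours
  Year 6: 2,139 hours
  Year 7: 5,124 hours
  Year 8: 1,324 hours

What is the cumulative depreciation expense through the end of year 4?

$182,304

Depreciable base = $392,898 − $15,600 = $377,298.
Rate = $377,298 / 20,961 hours = $18 per hour.
Year 1: 4,719 × $18 = $84,942. Book value $307,956.
Year 2: 1,305 × $18 = $23,490. Book value $284,466.
Year 3: 3,074 × $18 = $55,332. Book value $229,134.
Year 4: 1,030 × $18 = $18,540. Book value $210,594.
Accumulated through year 4 = $392,898 − $210,594 = $182,304.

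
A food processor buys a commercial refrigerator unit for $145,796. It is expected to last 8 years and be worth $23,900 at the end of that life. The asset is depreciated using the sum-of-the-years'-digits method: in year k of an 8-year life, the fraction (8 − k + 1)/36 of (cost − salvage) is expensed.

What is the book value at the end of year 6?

Depreciable base = $145,796 − $23,900 = $121,896.
Sum of the years' digits = 8+7+6+5+4+3+2+1 = 36.
Year 1: $121,896 × 8/36 = $27,088. Book value $118,708.
Year 2: $121,896 × 7/36 = $23,702. Book value $95,006.
Year 3: $121,896 × 6/36 = $20,316. Book value $74,690.
Year 4: $121,896 × 5/36 = $16,930. Book value $57,760.
Year 5: $121,896 × 4/36 = $13,544. Book value $44,216.
Year 6: $121,896 × 3/36 = $10,158. Book value $34,058.

$34,058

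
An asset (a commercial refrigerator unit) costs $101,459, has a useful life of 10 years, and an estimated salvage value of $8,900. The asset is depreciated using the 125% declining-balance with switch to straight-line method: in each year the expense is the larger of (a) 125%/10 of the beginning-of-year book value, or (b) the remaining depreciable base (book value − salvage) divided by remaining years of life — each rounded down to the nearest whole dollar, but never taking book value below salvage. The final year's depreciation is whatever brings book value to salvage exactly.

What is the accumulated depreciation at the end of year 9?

$84,130

Depreciable base = $101,459 − $8,900 = $92,559.
Year 1: DB = ⌊$101,459 × 125%/10⌋ = $12,682; SL = ⌊$92,559/10⌋ = $9,255 → take DB $12,682. Book value $88,777.
Year 2: DB = ⌊$88,777 × 125%/10⌋ = $11,097; SL = ⌊$79,877/9⌋ = $8,875 → take DB $11,097. Book value $77,680.
Year 3: DB = ⌊$77,680 × 125%/10⌋ = $9,710; SL = ⌊$68,780/8⌋ = $8,597 → take DB $9,710. Book value $67,970.
Year 4: DB = ⌊$67,970 × 125%/10⌋ = $8,496; SL = ⌊$59,070/7⌋ = $8,438 → take DB $8,496. Book value $59,474.
Year 5: DB = ⌊$59,474 × 125%/10⌋ = $7,434; SL = ⌊$50,574/6⌋ = $8,429 → take SL $8,429. Book value $51,045.
Year 6: DB = ⌊$51,045 × 125%/10⌋ = $6,380; SL = ⌊$42,145/5⌋ = $8,429 → take SL $8,429. Book value $42,616.
Year 7: DB = ⌊$42,616 × 125%/10⌋ = $5,327; SL = ⌊$33,716/4⌋ = $8,429 → take SL $8,429. Book value $34,187.
Year 8: DB = ⌊$34,187 × 125%/10⌋ = $4,273; SL = ⌊$25,287/3⌋ = $8,429 → take SL $8,429. Book value $25,758.
Year 9: DB = ⌊$25,758 × 125%/10⌋ = $3,219; SL = ⌊$16,858/2⌋ = $8,429 → take SL $8,429. Book value $17,329.
Accumulated through year 9 = $101,459 − $17,329 = $84,130.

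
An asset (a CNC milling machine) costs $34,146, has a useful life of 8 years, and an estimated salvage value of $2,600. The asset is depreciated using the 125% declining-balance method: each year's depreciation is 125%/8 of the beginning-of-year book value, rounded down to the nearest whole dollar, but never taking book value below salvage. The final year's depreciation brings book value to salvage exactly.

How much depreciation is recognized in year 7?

Depreciable base = $34,146 − $2,600 = $31,546.
Year 1: ⌊$34,146 × 125%/8⌋ = $5,335. Book value $28,811.
Year 2: ⌊$28,811 × 125%/8⌋ = $4,501. Book value $24,310.
Year 3: ⌊$24,310 × 125%/8⌋ = $3,798. Book value $20,512.
Year 4: ⌊$20,512 × 125%/8⌋ = $3,205. Book value $17,307.
Year 5: ⌊$17,307 × 125%/8⌋ = $2,704. Book value $14,603.
Year 6: ⌊$14,603 × 125%/8⌋ = $2,281. Book value $12,322.
Year 7: ⌊$12,322 × 125%/8⌋ = $1,925. Book value $10,397.

$1,925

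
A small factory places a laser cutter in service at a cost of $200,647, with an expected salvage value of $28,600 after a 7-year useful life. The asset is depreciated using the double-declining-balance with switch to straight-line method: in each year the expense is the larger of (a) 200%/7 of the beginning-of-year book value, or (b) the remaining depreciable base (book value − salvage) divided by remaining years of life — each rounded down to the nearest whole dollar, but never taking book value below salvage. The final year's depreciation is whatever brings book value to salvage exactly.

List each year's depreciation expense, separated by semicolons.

$57,327; $40,948; $29,249; $20,892; $14,923; $8,708; $0

Depreciable base = $200,647 − $28,600 = $172,047.
Year 1: DB = ⌊$200,647 × 200%/7⌋ = $57,327; SL = ⌊$172,047/7⌋ = $24,578 → take DB $57,327. Book value $143,320.
Year 2: DB = ⌊$143,320 × 200%/7⌋ = $40,948; SL = ⌊$114,720/6⌋ = $19,120 → take DB $40,948. Book value $102,372.
Year 3: DB = ⌊$102,372 × 200%/7⌋ = $29,249; SL = ⌊$73,772/5⌋ = $14,754 → take DB $29,249. Book value $73,123.
Year 4: DB = ⌊$73,123 × 200%/7⌋ = $20,892; SL = ⌊$44,523/4⌋ = $11,130 → take DB $20,892. Book value $52,231.
Year 5: DB = ⌊$52,231 × 200%/7⌋ = $14,923; SL = ⌊$23,631/3⌋ = $7,877 → take DB $14,923. Book value $37,308.
Year 6: DB = ⌊$37,308 × 200%/7⌋ = $10,659; SL = ⌊$8,708/2⌋ = $4,354 → take DB $10,659, capped at $8,708. Book value $28,600.
Year 7 (final): $28,600 − $28,600 = $0. Book value $28,600.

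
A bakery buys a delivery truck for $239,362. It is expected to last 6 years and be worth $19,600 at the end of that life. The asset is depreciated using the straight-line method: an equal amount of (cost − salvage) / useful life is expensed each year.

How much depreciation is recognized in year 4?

$36,627

Depreciable base = $239,362 − $19,600 = $219,762.
Annual expense = $219,762 / 6 = $36,627.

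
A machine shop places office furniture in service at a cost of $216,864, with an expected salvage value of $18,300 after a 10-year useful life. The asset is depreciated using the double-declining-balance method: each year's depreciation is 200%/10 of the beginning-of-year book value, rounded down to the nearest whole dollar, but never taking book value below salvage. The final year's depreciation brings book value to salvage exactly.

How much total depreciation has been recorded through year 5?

Depreciable base = $216,864 − $18,300 = $198,564.
Year 1: ⌊$216,864 × 200%/10⌋ = $43,372. Book value $173,492.
Year 2: ⌊$173,492 × 200%/10⌋ = $34,698. Book value $138,794.
Year 3: ⌊$138,794 × 200%/10⌋ = $27,758. Book value $111,036.
Year 4: ⌊$111,036 × 200%/10⌋ = $22,207. Book value $88,829.
Year 5: ⌊$88,829 × 200%/10⌋ = $17,765. Book value $71,064.
Accumulated through year 5 = $216,864 − $71,064 = $145,800.

$145,800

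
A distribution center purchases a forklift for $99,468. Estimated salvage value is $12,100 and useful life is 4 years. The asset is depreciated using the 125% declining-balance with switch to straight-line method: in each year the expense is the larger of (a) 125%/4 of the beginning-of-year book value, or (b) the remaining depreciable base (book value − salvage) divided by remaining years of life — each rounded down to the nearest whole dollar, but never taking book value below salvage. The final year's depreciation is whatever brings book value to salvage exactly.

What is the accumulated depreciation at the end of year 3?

Depreciable base = $99,468 − $12,100 = $87,368.
Year 1: DB = ⌊$99,468 × 125%/4⌋ = $31,083; SL = ⌊$87,368/4⌋ = $21,842 → take DB $31,083. Book value $68,385.
Year 2: DB = ⌊$68,385 × 125%/4⌋ = $21,370; SL = ⌊$56,285/3⌋ = $18,761 → take DB $21,370. Book value $47,015.
Year 3: DB = ⌊$47,015 × 125%/4⌋ = $14,692; SL = ⌊$34,915/2⌋ = $17,457 → take SL $17,457. Book value $29,558.
Accumulated through year 3 = $99,468 − $29,558 = $69,910.

$69,910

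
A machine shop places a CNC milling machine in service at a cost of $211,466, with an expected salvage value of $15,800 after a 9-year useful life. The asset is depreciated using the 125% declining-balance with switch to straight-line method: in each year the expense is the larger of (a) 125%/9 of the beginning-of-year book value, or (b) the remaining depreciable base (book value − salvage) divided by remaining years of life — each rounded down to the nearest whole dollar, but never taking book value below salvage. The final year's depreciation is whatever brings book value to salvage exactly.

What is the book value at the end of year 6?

$75,414

Depreciable base = $211,466 − $15,800 = $195,666.
Year 1: DB = ⌊$211,466 × 125%/9⌋ = $29,370; SL = ⌊$195,666/9⌋ = $21,740 → take DB $29,370. Book value $182,096.
Year 2: DB = ⌊$182,096 × 125%/9⌋ = $25,291; SL = ⌊$166,296/8⌋ = $20,787 → take DB $25,291. Book value $156,805.
Year 3: DB = ⌊$156,805 × 125%/9⌋ = $21,778; SL = ⌊$141,005/7⌋ = $20,143 → take DB $21,778. Book value $135,027.
Year 4: DB = ⌊$135,027 × 125%/9⌋ = $18,753; SL = ⌊$119,227/6⌋ = $19,871 → take SL $19,871. Book value $115,156.
Year 5: DB = ⌊$115,156 × 125%/9⌋ = $15,993; SL = ⌊$99,356/5⌋ = $19,871 → take SL $19,871. Book value $95,285.
Year 6: DB = ⌊$95,285 × 125%/9⌋ = $13,234; SL = ⌊$79,485/4⌋ = $19,871 → take SL $19,871. Book value $75,414.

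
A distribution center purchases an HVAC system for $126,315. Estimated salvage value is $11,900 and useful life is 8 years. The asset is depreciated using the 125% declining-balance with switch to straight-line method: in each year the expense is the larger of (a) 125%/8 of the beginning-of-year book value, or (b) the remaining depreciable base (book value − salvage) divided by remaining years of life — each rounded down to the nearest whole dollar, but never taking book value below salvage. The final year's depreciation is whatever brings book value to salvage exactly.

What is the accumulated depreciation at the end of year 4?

$63,234

Depreciable base = $126,315 − $11,900 = $114,415.
Year 1: DB = ⌊$126,315 × 125%/8⌋ = $19,736; SL = ⌊$114,415/8⌋ = $14,301 → take DB $19,736. Book value $106,579.
Year 2: DB = ⌊$106,579 × 125%/8⌋ = $16,652; SL = ⌊$94,679/7⌋ = $13,525 → take DB $16,652. Book value $89,927.
Year 3: DB = ⌊$89,927 × 125%/8⌋ = $14,051; SL = ⌊$78,027/6⌋ = $13,004 → take DB $14,051. Book value $75,876.
Year 4: DB = ⌊$75,876 × 125%/8⌋ = $11,855; SL = ⌊$63,976/5⌋ = $12,795 → take SL $12,795. Book value $63,081.
Accumulated through year 4 = $126,315 − $63,081 = $63,234.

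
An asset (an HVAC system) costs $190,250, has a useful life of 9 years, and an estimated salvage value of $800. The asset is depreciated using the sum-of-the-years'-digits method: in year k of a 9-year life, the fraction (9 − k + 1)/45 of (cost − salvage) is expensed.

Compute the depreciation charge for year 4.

$25,260

Depreciable base = $190,250 − $800 = $189,450.
Sum of the years' digits = 9+8+7+6+5+4+3+2+1 = 45.
Year 1: $189,450 × 9/45 = $37,890. Book value $152,360.
Year 2: $189,450 × 8/45 = $33,680. Book value $118,680.
Year 3: $189,450 × 7/45 = $29,470. Book value $89,210.
Year 4: $189,450 × 6/45 = $25,260. Book value $63,950.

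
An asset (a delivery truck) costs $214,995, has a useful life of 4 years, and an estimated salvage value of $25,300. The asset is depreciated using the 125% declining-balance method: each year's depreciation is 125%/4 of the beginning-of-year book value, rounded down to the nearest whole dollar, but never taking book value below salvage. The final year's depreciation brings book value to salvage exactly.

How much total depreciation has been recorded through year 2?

$113,375

Depreciable base = $214,995 − $25,300 = $189,695.
Year 1: ⌊$214,995 × 125%/4⌋ = $67,185. Book value $147,810.
Year 2: ⌊$147,810 × 125%/4⌋ = $46,190. Book value $101,620.
Accumulated through year 2 = $214,995 − $101,620 = $113,375.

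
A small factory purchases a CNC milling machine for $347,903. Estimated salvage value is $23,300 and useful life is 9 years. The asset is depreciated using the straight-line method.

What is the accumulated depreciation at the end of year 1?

Depreciable base = $347,903 − $23,300 = $324,603.
Annual expense = $324,603 / 9 = $36,067.
End of year 1: book value $311,836.
Accumulated through year 1 = $347,903 − $311,836 = $36,067.

$36,067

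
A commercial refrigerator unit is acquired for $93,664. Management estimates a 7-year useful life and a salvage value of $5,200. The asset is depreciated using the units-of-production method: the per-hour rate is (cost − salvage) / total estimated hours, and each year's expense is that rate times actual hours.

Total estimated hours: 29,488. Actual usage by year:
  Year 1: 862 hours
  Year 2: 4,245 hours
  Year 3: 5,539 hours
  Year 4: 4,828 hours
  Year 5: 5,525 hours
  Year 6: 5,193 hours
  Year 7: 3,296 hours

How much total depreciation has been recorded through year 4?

$46,422

Depreciable base = $93,664 − $5,200 = $88,464.
Rate = $88,464 / 29,488 hours = $3 per hour.
Year 1: 862 × $3 = $2,586. Book value $91,078.
Year 2: 4,245 × $3 = $12,735. Book value $78,343.
Year 3: 5,539 × $3 = $16,617. Book value $61,726.
Year 4: 4,828 × $3 = $14,484. Book value $47,242.
Accumulated through year 4 = $93,664 − $47,242 = $46,422.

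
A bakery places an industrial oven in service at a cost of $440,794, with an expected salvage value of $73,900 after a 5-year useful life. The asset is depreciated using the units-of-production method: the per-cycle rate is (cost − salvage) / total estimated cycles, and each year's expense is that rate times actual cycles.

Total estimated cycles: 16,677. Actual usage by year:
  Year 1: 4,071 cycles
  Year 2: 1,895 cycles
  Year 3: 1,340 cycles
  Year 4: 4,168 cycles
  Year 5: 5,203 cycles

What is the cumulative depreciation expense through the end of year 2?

$131,252

Depreciable base = $440,794 − $73,900 = $366,894.
Rate = $366,894 / 16,677 cycles = $22 per cycle.
Year 1: 4,071 × $22 = $89,562. Book value $351,232.
Year 2: 1,895 × $22 = $41,690. Book value $309,542.
Accumulated through year 2 = $440,794 − $309,542 = $131,252.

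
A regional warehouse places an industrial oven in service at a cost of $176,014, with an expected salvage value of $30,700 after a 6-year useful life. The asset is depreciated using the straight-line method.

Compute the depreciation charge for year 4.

$24,219

Depreciable base = $176,014 − $30,700 = $145,314.
Annual expense = $145,314 / 6 = $24,219.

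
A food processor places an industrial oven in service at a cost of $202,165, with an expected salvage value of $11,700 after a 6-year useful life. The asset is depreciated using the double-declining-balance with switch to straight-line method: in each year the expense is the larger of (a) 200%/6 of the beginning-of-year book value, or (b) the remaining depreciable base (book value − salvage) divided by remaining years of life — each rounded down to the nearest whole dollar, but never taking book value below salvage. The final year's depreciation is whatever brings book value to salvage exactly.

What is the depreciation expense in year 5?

Depreciable base = $202,165 − $11,700 = $190,465.
Year 1: DB = ⌊$202,165 × 200%/6⌋ = $67,388; SL = ⌊$190,465/6⌋ = $31,744 → take DB $67,388. Book value $134,777.
Year 2: DB = ⌊$134,777 × 200%/6⌋ = $44,925; SL = ⌊$123,077/5⌋ = $24,615 → take DB $44,925. Book value $89,852.
Year 3: DB = ⌊$89,852 × 200%/6⌋ = $29,950; SL = ⌊$78,152/4⌋ = $19,538 → take DB $29,950. Book value $59,902.
Year 4: DB = ⌊$59,902 × 200%/6⌋ = $19,967; SL = ⌊$48,202/3⌋ = $16,067 → take DB $19,967. Book value $39,935.
Year 5: DB = ⌊$39,935 × 200%/6⌋ = $13,311; SL = ⌊$28,235/2⌋ = $14,117 → take SL $14,117. Book value $25,818.

$14,117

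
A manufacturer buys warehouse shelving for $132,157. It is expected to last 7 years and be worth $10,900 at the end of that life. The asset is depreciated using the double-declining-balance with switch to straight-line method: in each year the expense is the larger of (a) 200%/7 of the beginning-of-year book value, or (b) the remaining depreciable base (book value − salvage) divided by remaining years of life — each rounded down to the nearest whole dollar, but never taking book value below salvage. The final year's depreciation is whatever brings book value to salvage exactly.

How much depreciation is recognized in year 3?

Depreciable base = $132,157 − $10,900 = $121,257.
Year 1: DB = ⌊$132,157 × 200%/7⌋ = $37,759; SL = ⌊$121,257/7⌋ = $17,322 → take DB $37,759. Book value $94,398.
Year 2: DB = ⌊$94,398 × 200%/7⌋ = $26,970; SL = ⌊$83,498/6⌋ = $13,916 → take DB $26,970. Book value $67,428.
Year 3: DB = ⌊$67,428 × 200%/7⌋ = $19,265; SL = ⌊$56,528/5⌋ = $11,305 → take DB $19,265. Book value $48,163.

$19,265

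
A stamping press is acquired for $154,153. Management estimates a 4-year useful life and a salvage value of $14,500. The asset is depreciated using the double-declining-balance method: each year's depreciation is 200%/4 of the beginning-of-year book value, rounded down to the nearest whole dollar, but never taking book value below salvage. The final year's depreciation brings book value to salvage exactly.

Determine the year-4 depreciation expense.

Depreciable base = $154,153 − $14,500 = $139,653.
Year 1: ⌊$154,153 × 200%/4⌋ = $77,076. Book value $77,077.
Year 2: ⌊$77,077 × 200%/4⌋ = $38,538. Book value $38,539.
Year 3: ⌊$38,539 × 200%/4⌋ = $19,269. Book value $19,270.
Year 4 (final): $19,270 − $14,500 = $4,770. Book value $14,500.

$4,770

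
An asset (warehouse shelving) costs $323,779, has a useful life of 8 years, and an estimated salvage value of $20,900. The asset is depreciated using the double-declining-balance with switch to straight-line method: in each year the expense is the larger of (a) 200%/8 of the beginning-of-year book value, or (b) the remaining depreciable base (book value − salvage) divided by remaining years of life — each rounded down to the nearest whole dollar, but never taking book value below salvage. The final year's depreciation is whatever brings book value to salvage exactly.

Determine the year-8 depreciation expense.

$18,364

Depreciable base = $323,779 − $20,900 = $302,879.
Year 1: DB = ⌊$323,779 × 200%/8⌋ = $80,944; SL = ⌊$302,879/8⌋ = $37,859 → take DB $80,944. Book value $242,835.
Year 2: DB = ⌊$242,835 × 200%/8⌋ = $60,708; SL = ⌊$221,935/7⌋ = $31,705 → take DB $60,708. Book value $182,127.
Year 3: DB = ⌊$182,127 × 200%/8⌋ = $45,531; SL = ⌊$161,227/6⌋ = $26,871 → take DB $45,531. Book value $136,596.
Year 4: DB = ⌊$136,596 × 200%/8⌋ = $34,149; SL = ⌊$115,696/5⌋ = $23,139 → take DB $34,149. Book value $102,447.
Year 5: DB = ⌊$102,447 × 200%/8⌋ = $25,611; SL = ⌊$81,547/4⌋ = $20,386 → take DB $25,611. Book value $76,836.
Year 6: DB = ⌊$76,836 × 200%/8⌋ = $19,209; SL = ⌊$55,936/3⌋ = $18,645 → take DB $19,209. Book value $57,627.
Year 7: DB = ⌊$57,627 × 200%/8⌋ = $14,406; SL = ⌊$36,727/2⌋ = $18,363 → take SL $18,363. Book value $39,264.
Year 8 (final): $39,264 − $20,900 = $18,364. Book value $20,900.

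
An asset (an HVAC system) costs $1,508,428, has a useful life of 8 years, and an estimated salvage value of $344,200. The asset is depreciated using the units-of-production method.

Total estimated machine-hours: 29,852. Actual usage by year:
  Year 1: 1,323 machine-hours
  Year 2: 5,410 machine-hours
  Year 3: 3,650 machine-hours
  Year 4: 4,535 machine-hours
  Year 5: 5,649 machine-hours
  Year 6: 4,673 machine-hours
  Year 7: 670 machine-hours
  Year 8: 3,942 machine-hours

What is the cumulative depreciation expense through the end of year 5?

Depreciable base = $1,508,428 − $344,200 = $1,164,228.
Rate = $1,164,228 / 29,852 machine-hours = $39 per machine-hour.
Year 1: 1,323 × $39 = $51,597. Book value $1,456,831.
Year 2: 5,410 × $39 = $210,990. Book value $1,245,841.
Year 3: 3,650 × $39 = $142,350. Book value $1,103,491.
Year 4: 4,535 × $39 = $176,865. Book value $926,626.
Year 5: 5,649 × $39 = $220,311. Book value $706,315.
Accumulated through year 5 = $1,508,428 − $706,315 = $802,113.

$802,113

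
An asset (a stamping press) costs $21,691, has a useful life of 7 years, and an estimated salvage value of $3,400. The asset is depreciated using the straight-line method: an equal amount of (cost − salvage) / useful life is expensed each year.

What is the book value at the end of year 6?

Depreciable base = $21,691 − $3,400 = $18,291.
Annual expense = $18,291 / 7 = $2,613.
End of year 1: book value $19,078.
End of year 2: book value $16,465.
End of year 3: book value $13,852.
End of year 4: book value $11,239.
End of year 5: book value $8,626.
End of year 6: book value $6,013.

$6,013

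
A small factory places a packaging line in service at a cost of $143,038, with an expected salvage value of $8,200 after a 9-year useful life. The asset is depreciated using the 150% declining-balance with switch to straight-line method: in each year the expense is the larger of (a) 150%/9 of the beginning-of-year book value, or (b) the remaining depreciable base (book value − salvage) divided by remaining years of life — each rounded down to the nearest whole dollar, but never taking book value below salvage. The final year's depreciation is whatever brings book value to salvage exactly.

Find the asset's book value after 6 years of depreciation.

$44,670

Depreciable base = $143,038 − $8,200 = $134,838.
Year 1: DB = ⌊$143,038 × 150%/9⌋ = $23,839; SL = ⌊$134,838/9⌋ = $14,982 → take DB $23,839. Book value $119,199.
Year 2: DB = ⌊$119,199 × 150%/9⌋ = $19,866; SL = ⌊$110,999/8⌋ = $13,874 → take DB $19,866. Book value $99,333.
Year 3: DB = ⌊$99,333 × 150%/9⌋ = $16,555; SL = ⌊$91,133/7⌋ = $13,019 → take DB $16,555. Book value $82,778.
Year 4: DB = ⌊$82,778 × 150%/9⌋ = $13,796; SL = ⌊$74,578/6⌋ = $12,429 → take DB $13,796. Book value $68,982.
Year 5: DB = ⌊$68,982 × 150%/9⌋ = $11,497; SL = ⌊$60,782/5⌋ = $12,156 → take SL $12,156. Book value $56,826.
Year 6: DB = ⌊$56,826 × 150%/9⌋ = $9,471; SL = ⌊$48,626/4⌋ = $12,156 → take SL $12,156. Book value $44,670.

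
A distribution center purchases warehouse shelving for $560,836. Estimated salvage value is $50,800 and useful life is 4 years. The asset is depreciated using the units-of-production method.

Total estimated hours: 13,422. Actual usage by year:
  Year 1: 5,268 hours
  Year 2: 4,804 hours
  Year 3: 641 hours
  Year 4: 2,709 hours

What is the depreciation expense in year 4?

Depreciable base = $560,836 − $50,800 = $510,036.
Rate = $510,036 / 13,422 hours = $38 per hour.
Year 1: 5,268 × $38 = $200,184. Book value $360,652.
Year 2: 4,804 × $38 = $182,552. Book value $178,100.
Year 3: 641 × $38 = $24,358. Book value $153,742.
Year 4: 2,709 × $38 = $102,942. Book value $50,800.

$102,942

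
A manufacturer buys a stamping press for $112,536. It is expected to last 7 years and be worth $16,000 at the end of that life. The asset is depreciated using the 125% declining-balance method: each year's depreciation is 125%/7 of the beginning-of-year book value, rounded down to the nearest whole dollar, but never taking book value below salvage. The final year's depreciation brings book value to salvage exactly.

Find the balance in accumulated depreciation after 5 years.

$70,448

Depreciable base = $112,536 − $16,000 = $96,536.
Year 1: ⌊$112,536 × 125%/7⌋ = $20,095. Book value $92,441.
Year 2: ⌊$92,441 × 125%/7⌋ = $16,507. Book value $75,934.
Year 3: ⌊$75,934 × 125%/7⌋ = $13,559. Book value $62,375.
Year 4: ⌊$62,375 × 125%/7⌋ = $11,138. Book value $51,237.
Year 5: ⌊$51,237 × 125%/7⌋ = $9,149. Book value $42,088.
Accumulated through year 5 = $112,536 − $42,088 = $70,448.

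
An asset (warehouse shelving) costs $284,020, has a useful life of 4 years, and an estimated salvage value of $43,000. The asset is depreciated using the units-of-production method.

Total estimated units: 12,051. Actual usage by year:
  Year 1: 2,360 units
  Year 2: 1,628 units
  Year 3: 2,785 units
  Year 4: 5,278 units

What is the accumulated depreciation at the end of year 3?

$135,460

Depreciable base = $284,020 − $43,000 = $241,020.
Rate = $241,020 / 12,051 units = $20 per unit.
Year 1: 2,360 × $20 = $47,200. Book value $236,820.
Year 2: 1,628 × $20 = $32,560. Book value $204,260.
Year 3: 2,785 × $20 = $55,700. Book value $148,560.
Accumulated through year 3 = $284,020 − $148,560 = $135,460.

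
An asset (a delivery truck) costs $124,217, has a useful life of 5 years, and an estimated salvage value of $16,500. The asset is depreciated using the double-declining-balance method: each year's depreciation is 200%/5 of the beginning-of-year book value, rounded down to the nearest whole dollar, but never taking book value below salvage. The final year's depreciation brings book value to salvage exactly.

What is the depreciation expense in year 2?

$29,812

Depreciable base = $124,217 − $16,500 = $107,717.
Year 1: ⌊$124,217 × 200%/5⌋ = $49,686. Book value $74,531.
Year 2: ⌊$74,531 × 200%/5⌋ = $29,812. Book value $44,719.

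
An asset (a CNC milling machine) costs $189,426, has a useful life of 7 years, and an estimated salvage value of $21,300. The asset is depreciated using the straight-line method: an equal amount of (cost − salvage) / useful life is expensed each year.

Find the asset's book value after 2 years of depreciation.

$141,390

Depreciable base = $189,426 − $21,300 = $168,126.
Annual expense = $168,126 / 7 = $24,018.
End of year 1: book value $165,408.
End of year 2: book value $141,390.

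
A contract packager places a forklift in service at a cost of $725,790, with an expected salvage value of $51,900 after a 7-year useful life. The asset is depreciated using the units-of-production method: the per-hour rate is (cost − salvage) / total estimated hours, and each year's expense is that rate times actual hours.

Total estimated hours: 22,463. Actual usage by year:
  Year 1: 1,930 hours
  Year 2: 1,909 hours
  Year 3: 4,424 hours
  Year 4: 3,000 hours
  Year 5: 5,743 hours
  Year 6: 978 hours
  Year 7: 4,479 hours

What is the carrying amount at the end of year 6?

$186,270

Depreciable base = $725,790 − $51,900 = $673,890.
Rate = $673,890 / 22,463 hours = $30 per hour.
Year 1: 1,930 × $30 = $57,900. Book value $667,890.
Year 2: 1,909 × $30 = $57,270. Book value $610,620.
Year 3: 4,424 × $30 = $132,720. Book value $477,900.
Year 4: 3,000 × $30 = $90,000. Book value $387,900.
Year 5: 5,743 × $30 = $172,290. Book value $215,610.
Year 6: 978 × $30 = $29,340. Book value $186,270.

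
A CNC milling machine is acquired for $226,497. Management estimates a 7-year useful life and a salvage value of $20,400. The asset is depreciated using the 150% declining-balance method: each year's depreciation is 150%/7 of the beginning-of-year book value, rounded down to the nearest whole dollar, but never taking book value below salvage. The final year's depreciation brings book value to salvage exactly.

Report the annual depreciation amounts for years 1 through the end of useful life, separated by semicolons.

Depreciable base = $226,497 − $20,400 = $206,097.
Year 1: ⌊$226,497 × 150%/7⌋ = $48,535. Book value $177,962.
Year 2: ⌊$177,962 × 150%/7⌋ = $38,134. Book value $139,828.
Year 3: ⌊$139,828 × 150%/7⌋ = $29,963. Book value $109,865.
Year 4: ⌊$109,865 × 150%/7⌋ = $23,542. Book value $86,323.
Year 5: ⌊$86,323 × 150%/7⌋ = $18,497. Book value $67,826.
Year 6: ⌊$67,826 × 150%/7⌋ = $14,534. Book value $53,292.
Year 7 (final): $53,292 − $20,400 = $32,892. Book value $20,400.

$48,535; $38,134; $29,963; $23,542; $18,497; $14,534; $32,892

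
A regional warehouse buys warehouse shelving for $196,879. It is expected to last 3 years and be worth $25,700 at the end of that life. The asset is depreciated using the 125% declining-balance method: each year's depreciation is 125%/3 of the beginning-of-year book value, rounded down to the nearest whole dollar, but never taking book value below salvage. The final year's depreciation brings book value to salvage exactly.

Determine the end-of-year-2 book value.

$66,995

Depreciable base = $196,879 − $25,700 = $171,179.
Year 1: ⌊$196,879 × 125%/3⌋ = $82,032. Book value $114,847.
Year 2: ⌊$114,847 × 125%/3⌋ = $47,852. Book value $66,995.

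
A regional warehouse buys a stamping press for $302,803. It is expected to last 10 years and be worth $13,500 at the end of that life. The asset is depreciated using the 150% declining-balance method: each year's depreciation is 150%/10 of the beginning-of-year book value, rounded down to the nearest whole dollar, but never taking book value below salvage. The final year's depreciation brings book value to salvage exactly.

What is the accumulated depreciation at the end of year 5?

Depreciable base = $302,803 − $13,500 = $289,303.
Year 1: ⌊$302,803 × 150%/10⌋ = $45,420. Book value $257,383.
Year 2: ⌊$257,383 × 150%/10⌋ = $38,607. Book value $218,776.
Year 3: ⌊$218,776 × 150%/10⌋ = $32,816. Book value $185,960.
Year 4: ⌊$185,960 × 150%/10⌋ = $27,894. Book value $158,066.
Year 5: ⌊$158,066 × 150%/10⌋ = $23,709. Book value $134,357.
Accumulated through year 5 = $302,803 − $134,357 = $168,446.

$168,446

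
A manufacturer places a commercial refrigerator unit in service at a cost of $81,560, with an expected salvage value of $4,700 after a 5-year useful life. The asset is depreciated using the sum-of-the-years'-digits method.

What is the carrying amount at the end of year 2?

Depreciable base = $81,560 − $4,700 = $76,860.
Sum of the years' digits = 5+4+3+2+1 = 15.
Year 1: $76,860 × 5/15 = $25,620. Book value $55,940.
Year 2: $76,860 × 4/15 = $20,496. Book value $35,444.

$35,444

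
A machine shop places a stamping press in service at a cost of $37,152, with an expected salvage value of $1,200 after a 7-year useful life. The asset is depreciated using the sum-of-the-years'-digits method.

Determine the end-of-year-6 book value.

$2,484

Depreciable base = $37,152 − $1,200 = $35,952.
Sum of the years' digits = 7+6+5+4+3+2+1 = 28.
Year 1: $35,952 × 7/28 = $8,988. Book value $28,164.
Year 2: $35,952 × 6/28 = $7,704. Book value $20,460.
Year 3: $35,952 × 5/28 = $6,420. Book value $14,040.
Year 4: $35,952 × 4/28 = $5,136. Book value $8,904.
Year 5: $35,952 × 3/28 = $3,852. Book value $5,052.
Year 6: $35,952 × 2/28 = $2,568. Book value $2,484.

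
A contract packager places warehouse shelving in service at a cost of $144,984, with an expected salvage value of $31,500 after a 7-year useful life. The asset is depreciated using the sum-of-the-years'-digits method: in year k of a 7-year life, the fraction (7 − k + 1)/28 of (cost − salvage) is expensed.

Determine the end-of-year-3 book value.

$72,030

Depreciable base = $144,984 − $31,500 = $113,484.
Sum of the years' digits = 7+6+5+4+3+2+1 = 28.
Year 1: $113,484 × 7/28 = $28,371. Book value $116,613.
Year 2: $113,484 × 6/28 = $24,318. Book value $92,295.
Year 3: $113,484 × 5/28 = $20,265. Book value $72,030.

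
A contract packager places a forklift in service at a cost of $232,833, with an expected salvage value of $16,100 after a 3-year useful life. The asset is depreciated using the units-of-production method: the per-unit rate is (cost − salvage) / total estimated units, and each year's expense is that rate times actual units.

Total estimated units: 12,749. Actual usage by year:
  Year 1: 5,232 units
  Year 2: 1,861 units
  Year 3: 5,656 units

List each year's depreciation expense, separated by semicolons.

$88,944; $31,637; $96,152

Depreciable base = $232,833 − $16,100 = $216,733.
Rate = $216,733 / 12,749 units = $17 per unit.
Year 1: 5,232 × $17 = $88,944. Book value $143,889.
Year 2: 1,861 × $17 = $31,637. Book value $112,252.
Year 3: 5,656 × $17 = $96,152. Book value $16,100.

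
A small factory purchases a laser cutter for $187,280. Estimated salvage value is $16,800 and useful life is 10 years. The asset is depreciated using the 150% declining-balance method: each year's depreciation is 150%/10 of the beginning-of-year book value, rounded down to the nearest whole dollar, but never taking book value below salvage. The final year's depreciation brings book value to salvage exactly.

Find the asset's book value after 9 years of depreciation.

$43,379

Depreciable base = $187,280 − $16,800 = $170,480.
Year 1: ⌊$187,280 × 150%/10⌋ = $28,092. Book value $159,188.
Year 2: ⌊$159,188 × 150%/10⌋ = $23,878. Book value $135,310.
Year 3: ⌊$135,310 × 150%/10⌋ = $20,296. Book value $115,014.
Year 4: ⌊$115,014 × 150%/10⌋ = $17,252. Book value $97,762.
Year 5: ⌊$97,762 × 150%/10⌋ = $14,664. Book value $83,098.
Year 6: ⌊$83,098 × 150%/10⌋ = $12,464. Book value $70,634.
Year 7: ⌊$70,634 × 150%/10⌋ = $10,595. Book value $60,039.
Year 8: ⌊$60,039 × 150%/10⌋ = $9,005. Book value $51,034.
Year 9: ⌊$51,034 × 150%/10⌋ = $7,655. Book value $43,379.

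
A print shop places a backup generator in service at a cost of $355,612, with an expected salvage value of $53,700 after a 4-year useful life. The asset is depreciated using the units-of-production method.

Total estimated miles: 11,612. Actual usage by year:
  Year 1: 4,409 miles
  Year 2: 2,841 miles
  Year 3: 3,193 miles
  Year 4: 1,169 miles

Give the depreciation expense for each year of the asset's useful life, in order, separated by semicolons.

$114,634; $73,866; $83,018; $30,394

Depreciable base = $355,612 − $53,700 = $301,912.
Rate = $301,912 / 11,612 miles = $26 per mile.
Year 1: 4,409 × $26 = $114,634. Book value $240,978.
Year 2: 2,841 × $26 = $73,866. Book value $167,112.
Year 3: 3,193 × $26 = $83,018. Book value $84,094.
Year 4: 1,169 × $26 = $30,394. Book value $53,700.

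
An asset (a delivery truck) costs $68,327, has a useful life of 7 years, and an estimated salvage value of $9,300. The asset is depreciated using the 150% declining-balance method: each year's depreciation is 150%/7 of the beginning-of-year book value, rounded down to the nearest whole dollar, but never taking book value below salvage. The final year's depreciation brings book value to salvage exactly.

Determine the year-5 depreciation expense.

$5,580

Depreciable base = $68,327 − $9,300 = $59,027.
Year 1: ⌊$68,327 × 150%/7⌋ = $14,641. Book value $53,686.
Year 2: ⌊$53,686 × 150%/7⌋ = $11,504. Book value $42,182.
Year 3: ⌊$42,182 × 150%/7⌋ = $9,039. Book value $33,143.
Year 4: ⌊$33,143 × 150%/7⌋ = $7,102. Book value $26,041.
Year 5: ⌊$26,041 × 150%/7⌋ = $5,580. Book value $20,461.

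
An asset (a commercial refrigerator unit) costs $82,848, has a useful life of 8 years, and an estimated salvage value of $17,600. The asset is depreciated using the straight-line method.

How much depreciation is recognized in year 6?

Depreciable base = $82,848 − $17,600 = $65,248.
Annual expense = $65,248 / 8 = $8,156.

$8,156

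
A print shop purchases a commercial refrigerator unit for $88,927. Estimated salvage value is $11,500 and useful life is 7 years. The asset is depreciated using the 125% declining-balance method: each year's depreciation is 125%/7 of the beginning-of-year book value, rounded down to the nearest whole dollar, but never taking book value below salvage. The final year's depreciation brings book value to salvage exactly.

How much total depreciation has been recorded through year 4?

Depreciable base = $88,927 − $11,500 = $77,427.
Year 1: ⌊$88,927 × 125%/7⌋ = $15,879. Book value $73,048.
Year 2: ⌊$73,048 × 125%/7⌋ = $13,044. Book value $60,004.
Year 3: ⌊$60,004 × 125%/7⌋ = $10,715. Book value $49,289.
Year 4: ⌊$49,289 × 125%/7⌋ = $8,801. Book value $40,488.
Accumulated through year 4 = $88,927 − $40,488 = $48,439.

$48,439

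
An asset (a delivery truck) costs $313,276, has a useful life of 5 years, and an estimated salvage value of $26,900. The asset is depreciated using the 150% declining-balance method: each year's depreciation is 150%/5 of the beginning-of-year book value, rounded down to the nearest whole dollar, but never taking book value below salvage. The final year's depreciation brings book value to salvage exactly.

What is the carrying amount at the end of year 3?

Depreciable base = $313,276 − $26,900 = $286,376.
Year 1: ⌊$313,276 × 150%/5⌋ = $93,982. Book value $219,294.
Year 2: ⌊$219,294 × 150%/5⌋ = $65,788. Book value $153,506.
Year 3: ⌊$153,506 × 150%/5⌋ = $46,051. Book value $107,455.

$107,455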